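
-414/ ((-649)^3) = 414/ 273359449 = 0.00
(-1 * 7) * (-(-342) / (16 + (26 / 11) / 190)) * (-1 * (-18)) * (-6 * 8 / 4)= 540373680 / 16733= 32293.89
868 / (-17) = -868 / 17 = -51.06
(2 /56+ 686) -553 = 3725 /28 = 133.04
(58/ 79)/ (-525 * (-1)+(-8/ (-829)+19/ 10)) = 480820/ 345078399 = 0.00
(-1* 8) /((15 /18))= -48 /5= -9.60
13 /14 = 0.93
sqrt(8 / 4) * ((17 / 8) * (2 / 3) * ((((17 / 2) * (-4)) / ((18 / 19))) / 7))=-5491 * sqrt(2) / 756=-10.27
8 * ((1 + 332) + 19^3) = 57536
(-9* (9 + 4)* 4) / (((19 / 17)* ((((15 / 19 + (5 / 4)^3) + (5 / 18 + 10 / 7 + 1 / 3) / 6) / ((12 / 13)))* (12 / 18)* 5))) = -133249536 / 3542215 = -37.62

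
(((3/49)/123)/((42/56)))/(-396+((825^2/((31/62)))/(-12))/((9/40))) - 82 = -62340483437/760249798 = -82.00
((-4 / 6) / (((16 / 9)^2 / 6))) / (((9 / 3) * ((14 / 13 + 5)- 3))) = -351 / 2560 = -0.14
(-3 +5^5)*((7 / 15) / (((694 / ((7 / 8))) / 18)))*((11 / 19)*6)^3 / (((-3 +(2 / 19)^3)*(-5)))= 16492711158 / 178436075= 92.43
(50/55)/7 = 10/77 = 0.13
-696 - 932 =-1628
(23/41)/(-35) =-23/1435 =-0.02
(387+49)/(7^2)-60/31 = 10576/1519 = 6.96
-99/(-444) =33/148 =0.22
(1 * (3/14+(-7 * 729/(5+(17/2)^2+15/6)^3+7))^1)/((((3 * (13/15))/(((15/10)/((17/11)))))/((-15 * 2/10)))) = -147332941695/18261214972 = -8.07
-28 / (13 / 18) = -504 / 13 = -38.77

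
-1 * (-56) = 56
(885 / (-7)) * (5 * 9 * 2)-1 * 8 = -11386.57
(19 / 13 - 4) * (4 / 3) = -44 / 13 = -3.38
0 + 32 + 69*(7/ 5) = 643/ 5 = 128.60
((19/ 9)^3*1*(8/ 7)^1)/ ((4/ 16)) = 219488/ 5103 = 43.01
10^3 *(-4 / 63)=-4000 / 63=-63.49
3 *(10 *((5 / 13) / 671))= 150 / 8723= 0.02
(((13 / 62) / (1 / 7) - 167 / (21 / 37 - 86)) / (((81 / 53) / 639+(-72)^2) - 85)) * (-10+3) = -2524028487 / 537201948596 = -0.00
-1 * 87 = -87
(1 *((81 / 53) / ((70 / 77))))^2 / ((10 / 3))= 2381643 / 2809000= 0.85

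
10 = 10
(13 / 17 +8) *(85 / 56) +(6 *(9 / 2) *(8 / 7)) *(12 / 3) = 7657 / 56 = 136.73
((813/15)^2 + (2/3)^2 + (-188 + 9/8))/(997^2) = 4952177/1789216200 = 0.00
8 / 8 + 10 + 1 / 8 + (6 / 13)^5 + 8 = 56870037 / 2970344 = 19.15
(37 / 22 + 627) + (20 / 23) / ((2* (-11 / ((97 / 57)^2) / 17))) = 1030350077 / 1643994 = 626.74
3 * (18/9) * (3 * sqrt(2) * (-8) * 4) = -576 * sqrt(2) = -814.59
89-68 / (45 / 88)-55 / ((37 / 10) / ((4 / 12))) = -81473 / 1665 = -48.93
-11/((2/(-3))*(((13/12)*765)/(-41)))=-902/1105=-0.82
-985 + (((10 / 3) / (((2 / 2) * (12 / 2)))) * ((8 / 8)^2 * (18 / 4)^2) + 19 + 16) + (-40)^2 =2645 / 4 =661.25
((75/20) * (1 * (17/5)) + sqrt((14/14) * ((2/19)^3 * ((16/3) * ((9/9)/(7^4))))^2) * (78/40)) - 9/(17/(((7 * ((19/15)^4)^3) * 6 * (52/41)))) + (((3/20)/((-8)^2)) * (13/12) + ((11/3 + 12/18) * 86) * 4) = 57745118392259155985106481297/56482907228102250000000000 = 1022.35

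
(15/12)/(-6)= -5/24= -0.21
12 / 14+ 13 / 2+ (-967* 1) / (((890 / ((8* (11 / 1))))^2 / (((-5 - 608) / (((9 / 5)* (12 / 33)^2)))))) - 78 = 121150118849 / 4990230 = 24277.46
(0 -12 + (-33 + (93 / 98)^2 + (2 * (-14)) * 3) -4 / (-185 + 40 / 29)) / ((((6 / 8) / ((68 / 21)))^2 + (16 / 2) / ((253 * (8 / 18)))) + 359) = -30650916457931968 / 85943985620252025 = -0.36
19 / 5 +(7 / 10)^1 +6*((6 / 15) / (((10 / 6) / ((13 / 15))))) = 1437 / 250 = 5.75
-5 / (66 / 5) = -0.38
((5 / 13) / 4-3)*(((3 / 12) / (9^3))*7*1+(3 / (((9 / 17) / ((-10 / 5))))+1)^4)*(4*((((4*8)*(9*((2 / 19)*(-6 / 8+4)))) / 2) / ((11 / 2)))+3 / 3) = -3512813686951 / 2881008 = -1219300.22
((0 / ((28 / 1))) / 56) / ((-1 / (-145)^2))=0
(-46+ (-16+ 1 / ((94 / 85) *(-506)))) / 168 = -2949053 / 7990752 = -0.37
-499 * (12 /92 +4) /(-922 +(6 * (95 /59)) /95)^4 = -574423498205 /201311205115881156608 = -0.00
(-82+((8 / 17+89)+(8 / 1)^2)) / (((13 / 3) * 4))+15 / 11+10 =150595 / 9724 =15.49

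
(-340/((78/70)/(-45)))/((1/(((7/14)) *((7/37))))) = 624750/481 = 1298.86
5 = 5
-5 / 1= -5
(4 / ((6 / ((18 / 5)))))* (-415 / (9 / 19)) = -6308 / 3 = -2102.67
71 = 71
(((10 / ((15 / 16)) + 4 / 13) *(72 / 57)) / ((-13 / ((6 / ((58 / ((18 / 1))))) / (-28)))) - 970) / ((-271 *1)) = 632231786 / 176646743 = 3.58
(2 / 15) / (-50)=-1 / 375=-0.00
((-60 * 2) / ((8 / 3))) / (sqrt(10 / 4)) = -9 * sqrt(10) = -28.46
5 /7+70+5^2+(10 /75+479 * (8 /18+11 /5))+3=430144 /315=1365.54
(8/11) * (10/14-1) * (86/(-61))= 1376/4697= 0.29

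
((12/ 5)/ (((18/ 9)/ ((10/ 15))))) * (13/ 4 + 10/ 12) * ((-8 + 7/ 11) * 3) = -3969/ 55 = -72.16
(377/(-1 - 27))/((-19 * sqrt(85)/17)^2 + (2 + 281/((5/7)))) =-32045/1193752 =-0.03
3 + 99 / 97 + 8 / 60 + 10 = 20594 / 1455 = 14.15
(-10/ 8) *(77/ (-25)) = 77/ 20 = 3.85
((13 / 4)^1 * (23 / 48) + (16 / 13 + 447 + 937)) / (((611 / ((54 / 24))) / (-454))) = -2357229063 / 1016704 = -2318.50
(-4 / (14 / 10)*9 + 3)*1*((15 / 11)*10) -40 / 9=-217730 / 693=-314.18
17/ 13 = 1.31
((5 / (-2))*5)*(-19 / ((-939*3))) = -475 / 5634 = -0.08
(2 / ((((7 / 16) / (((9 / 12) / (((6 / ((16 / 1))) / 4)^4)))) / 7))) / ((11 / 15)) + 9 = 41943931 / 99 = 423676.07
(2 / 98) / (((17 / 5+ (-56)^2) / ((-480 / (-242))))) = 1200 / 93067513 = 0.00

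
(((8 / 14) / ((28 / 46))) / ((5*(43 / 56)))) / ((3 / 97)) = 35696 / 4515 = 7.91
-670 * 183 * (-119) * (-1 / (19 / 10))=-145905900 / 19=-7679257.89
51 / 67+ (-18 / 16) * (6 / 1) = -5.99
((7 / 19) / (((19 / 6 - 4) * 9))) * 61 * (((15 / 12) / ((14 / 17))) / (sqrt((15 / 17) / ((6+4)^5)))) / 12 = -25925 * sqrt(102) / 2052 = -127.60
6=6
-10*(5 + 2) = -70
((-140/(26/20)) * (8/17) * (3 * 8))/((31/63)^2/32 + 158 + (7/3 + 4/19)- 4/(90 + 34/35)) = -5163295850496/681373488497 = -7.58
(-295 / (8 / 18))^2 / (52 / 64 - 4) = -138216.18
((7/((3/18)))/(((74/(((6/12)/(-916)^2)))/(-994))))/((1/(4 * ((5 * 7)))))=-365295/7761268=-0.05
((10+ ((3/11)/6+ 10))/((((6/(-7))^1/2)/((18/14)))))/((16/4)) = -1323/88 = -15.03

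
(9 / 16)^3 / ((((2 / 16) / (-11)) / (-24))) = 24057 / 64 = 375.89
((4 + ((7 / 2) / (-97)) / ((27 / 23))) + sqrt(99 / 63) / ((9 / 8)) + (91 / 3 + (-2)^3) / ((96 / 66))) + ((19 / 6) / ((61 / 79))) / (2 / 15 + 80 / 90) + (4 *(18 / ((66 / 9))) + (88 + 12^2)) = 8 *sqrt(77) / 63 + 171475976117 / 646704432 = 266.27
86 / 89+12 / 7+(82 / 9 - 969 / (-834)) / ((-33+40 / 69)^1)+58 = 60.36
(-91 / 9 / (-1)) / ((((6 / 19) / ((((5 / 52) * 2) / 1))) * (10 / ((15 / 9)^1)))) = 665 / 648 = 1.03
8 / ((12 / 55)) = 110 / 3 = 36.67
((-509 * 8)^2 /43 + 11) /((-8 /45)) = -746174565 /344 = -2169112.11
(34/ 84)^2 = 289/ 1764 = 0.16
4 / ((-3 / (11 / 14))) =-22 / 21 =-1.05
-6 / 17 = -0.35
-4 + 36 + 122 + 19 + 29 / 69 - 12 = 11138 / 69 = 161.42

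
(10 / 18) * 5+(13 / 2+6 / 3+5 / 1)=293 / 18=16.28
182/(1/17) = 3094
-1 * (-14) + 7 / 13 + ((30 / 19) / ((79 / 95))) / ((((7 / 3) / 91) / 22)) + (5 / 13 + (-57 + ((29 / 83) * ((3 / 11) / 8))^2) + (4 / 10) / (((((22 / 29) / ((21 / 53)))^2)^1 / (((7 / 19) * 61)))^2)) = 151265507754923626298961031 / 94418702400264505165760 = 1602.07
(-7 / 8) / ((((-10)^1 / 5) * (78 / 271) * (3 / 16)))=1897 / 234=8.11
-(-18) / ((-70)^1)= -9 / 35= -0.26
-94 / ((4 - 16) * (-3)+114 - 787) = 94 / 637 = 0.15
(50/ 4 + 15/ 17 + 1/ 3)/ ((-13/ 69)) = -32177/ 442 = -72.80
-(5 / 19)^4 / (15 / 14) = -1750 / 390963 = -0.00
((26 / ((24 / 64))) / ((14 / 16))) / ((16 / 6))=208 / 7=29.71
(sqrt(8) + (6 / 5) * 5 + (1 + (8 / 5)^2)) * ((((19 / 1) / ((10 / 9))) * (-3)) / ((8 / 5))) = -122607 / 400 - 513 * sqrt(2) / 8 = -397.20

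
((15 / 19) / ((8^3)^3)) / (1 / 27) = 405 / 2550136832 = 0.00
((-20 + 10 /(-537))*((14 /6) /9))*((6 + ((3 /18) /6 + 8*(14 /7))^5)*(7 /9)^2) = -117910944443760379625 /35506312975872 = -3320844.51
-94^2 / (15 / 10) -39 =-17789 / 3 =-5929.67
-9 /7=-1.29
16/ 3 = 5.33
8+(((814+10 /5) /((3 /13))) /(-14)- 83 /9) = -15989 /63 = -253.79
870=870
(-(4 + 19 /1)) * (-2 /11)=46 /11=4.18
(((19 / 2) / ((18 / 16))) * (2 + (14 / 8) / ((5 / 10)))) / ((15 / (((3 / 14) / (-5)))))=-209 / 1575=-0.13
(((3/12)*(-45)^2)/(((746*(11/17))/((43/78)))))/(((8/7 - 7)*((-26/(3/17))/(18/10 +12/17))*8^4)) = 25965765/63347710885888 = 0.00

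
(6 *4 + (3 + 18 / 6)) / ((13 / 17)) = 39.23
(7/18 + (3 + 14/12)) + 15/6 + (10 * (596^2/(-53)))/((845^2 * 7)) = 6715755409/953651790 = 7.04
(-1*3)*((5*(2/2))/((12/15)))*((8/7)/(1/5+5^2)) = -125/147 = -0.85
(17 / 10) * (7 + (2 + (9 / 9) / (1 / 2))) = 187 / 10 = 18.70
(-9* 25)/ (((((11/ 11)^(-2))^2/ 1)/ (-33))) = 7425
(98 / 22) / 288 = 49 / 3168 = 0.02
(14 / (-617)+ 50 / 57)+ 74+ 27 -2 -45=1929178 / 35169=54.85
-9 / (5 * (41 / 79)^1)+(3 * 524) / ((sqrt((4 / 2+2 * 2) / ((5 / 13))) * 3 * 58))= -711 / 205+131 * sqrt(390) / 1131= -1.18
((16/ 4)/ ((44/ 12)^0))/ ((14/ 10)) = 20/ 7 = 2.86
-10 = -10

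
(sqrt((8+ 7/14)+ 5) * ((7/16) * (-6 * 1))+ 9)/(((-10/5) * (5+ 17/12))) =-54/77+ 27 * sqrt(6)/88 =0.05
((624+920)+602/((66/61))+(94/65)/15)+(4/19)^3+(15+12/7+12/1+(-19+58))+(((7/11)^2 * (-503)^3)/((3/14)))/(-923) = 105663694433950927/402167690925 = 262735.41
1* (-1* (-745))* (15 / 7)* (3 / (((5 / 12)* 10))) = 8046 / 7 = 1149.43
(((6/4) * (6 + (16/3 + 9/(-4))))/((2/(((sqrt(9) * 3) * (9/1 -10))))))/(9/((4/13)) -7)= -981/356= -2.76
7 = 7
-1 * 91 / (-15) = 91 / 15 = 6.07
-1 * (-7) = 7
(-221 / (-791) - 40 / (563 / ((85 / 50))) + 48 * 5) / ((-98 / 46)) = -2459862765 / 21821317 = -112.73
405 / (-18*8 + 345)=135 / 67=2.01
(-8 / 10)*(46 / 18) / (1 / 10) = -184 / 9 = -20.44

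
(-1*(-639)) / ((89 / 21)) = 13419 / 89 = 150.78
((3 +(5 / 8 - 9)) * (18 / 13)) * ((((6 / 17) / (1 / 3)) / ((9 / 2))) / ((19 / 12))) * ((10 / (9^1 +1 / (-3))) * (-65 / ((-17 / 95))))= -1741500 / 3757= -463.53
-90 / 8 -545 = -2225 / 4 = -556.25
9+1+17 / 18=10.94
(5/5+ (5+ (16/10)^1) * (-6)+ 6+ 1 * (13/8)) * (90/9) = -1239/4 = -309.75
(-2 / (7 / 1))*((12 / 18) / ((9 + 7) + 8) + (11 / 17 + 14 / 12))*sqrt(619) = -161*sqrt(619) / 306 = -13.09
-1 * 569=-569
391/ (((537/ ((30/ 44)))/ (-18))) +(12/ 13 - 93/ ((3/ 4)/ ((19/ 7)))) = -61742281/ 179179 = -344.58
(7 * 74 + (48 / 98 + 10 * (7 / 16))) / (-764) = -0.68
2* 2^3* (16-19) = -48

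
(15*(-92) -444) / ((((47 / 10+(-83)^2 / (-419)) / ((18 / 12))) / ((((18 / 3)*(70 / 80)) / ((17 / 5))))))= 100308600 / 278783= 359.81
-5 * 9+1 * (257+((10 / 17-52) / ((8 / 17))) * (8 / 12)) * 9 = 3225 / 2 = 1612.50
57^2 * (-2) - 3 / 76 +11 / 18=-4444241 / 684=-6497.43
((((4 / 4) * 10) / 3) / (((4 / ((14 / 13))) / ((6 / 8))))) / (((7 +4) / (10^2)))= 6.12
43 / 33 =1.30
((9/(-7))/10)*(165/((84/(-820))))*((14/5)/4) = 4059/28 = 144.96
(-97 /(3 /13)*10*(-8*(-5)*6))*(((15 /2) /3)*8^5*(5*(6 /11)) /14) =-1239613440000 /77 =-16098875844.16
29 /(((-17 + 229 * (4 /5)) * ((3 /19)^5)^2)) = 889004607381145 /49069719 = 18117173.39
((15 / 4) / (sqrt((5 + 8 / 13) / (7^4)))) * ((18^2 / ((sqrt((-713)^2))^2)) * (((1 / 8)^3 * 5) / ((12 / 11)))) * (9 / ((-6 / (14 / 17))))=-22920975 * sqrt(949) / 1292054382592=-0.00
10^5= 100000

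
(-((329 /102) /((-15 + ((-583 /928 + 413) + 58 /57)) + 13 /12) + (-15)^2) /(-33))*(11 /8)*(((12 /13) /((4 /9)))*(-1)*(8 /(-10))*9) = 503614896093 /3592185850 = 140.20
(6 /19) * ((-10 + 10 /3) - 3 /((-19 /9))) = -1.66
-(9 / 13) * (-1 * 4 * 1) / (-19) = -36 / 247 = -0.15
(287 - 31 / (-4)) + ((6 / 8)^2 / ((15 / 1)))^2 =1886409 / 6400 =294.75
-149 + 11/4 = -585/4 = -146.25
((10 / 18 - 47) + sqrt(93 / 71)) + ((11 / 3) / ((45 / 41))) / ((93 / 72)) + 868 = sqrt(6603) / 71 + 127742 / 155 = 825.29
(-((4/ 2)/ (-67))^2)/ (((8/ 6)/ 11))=-33/ 4489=-0.01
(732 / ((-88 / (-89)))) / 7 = 16287 / 154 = 105.76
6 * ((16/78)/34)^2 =0.00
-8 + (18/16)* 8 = 1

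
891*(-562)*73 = -36554166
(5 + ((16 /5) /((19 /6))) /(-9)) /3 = 1393 /855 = 1.63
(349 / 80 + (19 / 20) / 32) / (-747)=-0.01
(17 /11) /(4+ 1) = 0.31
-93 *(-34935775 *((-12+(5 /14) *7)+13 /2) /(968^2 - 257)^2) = -9747081225 /877532412289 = -0.01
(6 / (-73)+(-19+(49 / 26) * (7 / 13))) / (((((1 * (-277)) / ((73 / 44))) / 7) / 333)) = 252.25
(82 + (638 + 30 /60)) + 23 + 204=1895 /2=947.50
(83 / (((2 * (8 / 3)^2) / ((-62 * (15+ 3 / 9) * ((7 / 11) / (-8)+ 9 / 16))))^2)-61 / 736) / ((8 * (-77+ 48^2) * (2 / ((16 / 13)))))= 63105168810373 / 21121108017152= 2.99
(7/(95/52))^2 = 132496/9025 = 14.68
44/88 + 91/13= 15/2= 7.50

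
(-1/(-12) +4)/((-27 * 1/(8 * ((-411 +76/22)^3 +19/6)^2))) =-14318943431289860370896161/2582935938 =-5543669597309950.93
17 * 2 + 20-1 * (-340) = 394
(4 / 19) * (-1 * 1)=-4 / 19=-0.21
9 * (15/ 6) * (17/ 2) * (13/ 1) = 9945/ 4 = 2486.25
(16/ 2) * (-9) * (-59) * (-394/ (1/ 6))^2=23739931008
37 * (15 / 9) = 61.67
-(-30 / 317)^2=-900 / 100489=-0.01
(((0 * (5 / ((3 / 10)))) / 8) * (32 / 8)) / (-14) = 0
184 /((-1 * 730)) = -92 /365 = -0.25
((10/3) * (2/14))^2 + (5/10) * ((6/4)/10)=5323/17640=0.30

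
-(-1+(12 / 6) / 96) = 47 / 48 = 0.98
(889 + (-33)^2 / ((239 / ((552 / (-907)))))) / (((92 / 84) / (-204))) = -822999535596 / 4985779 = -165069.40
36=36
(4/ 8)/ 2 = 1/ 4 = 0.25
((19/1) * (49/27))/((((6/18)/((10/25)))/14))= 26068/45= 579.29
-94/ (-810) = 47/ 405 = 0.12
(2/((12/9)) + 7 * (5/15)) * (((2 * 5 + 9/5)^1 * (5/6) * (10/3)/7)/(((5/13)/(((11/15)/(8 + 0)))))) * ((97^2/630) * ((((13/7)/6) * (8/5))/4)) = 23735736167/3000564000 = 7.91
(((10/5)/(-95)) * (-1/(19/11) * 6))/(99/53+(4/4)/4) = 27984/810445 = 0.03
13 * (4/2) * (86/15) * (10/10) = 2236/15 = 149.07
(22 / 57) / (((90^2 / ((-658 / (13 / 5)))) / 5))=-3619 / 60021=-0.06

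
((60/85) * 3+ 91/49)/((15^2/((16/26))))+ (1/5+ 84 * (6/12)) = 42.21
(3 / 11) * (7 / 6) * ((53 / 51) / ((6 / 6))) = 371 / 1122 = 0.33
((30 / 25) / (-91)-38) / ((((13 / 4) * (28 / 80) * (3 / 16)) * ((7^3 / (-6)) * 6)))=4427776 / 8521149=0.52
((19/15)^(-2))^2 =50625/130321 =0.39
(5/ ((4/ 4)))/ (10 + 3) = 5/ 13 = 0.38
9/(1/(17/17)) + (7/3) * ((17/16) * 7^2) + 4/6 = 131.15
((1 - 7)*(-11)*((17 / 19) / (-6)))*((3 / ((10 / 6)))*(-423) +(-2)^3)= 719389 / 95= 7572.52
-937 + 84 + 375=-478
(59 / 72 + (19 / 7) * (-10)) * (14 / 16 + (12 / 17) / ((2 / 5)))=-4762853 / 68544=-69.49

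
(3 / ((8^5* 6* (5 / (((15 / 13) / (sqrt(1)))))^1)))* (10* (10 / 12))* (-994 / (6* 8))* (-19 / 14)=33725 / 40894464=0.00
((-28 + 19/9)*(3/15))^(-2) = 2025/54289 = 0.04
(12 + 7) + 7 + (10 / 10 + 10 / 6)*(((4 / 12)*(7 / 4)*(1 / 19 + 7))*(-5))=-4934 / 171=-28.85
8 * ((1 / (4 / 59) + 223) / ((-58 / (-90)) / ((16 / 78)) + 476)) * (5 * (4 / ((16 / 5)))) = 1426500 / 57497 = 24.81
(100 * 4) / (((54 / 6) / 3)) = 400 / 3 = 133.33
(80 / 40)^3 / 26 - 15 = -14.69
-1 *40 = -40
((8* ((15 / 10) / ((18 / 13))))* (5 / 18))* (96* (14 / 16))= 1820 / 9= 202.22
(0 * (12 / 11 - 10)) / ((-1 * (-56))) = 0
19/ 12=1.58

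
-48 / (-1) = 48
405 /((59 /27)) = 10935 /59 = 185.34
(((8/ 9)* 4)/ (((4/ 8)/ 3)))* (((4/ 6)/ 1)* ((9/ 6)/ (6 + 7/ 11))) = 3.21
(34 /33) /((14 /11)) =17 /21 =0.81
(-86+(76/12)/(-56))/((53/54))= -130203/1484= -87.74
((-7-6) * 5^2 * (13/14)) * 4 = -8450/7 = -1207.14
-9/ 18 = -1/ 2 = -0.50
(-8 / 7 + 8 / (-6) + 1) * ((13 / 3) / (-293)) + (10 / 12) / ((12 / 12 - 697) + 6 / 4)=58778 / 2848839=0.02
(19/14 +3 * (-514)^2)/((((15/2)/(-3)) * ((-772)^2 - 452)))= -11096251/20843620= -0.53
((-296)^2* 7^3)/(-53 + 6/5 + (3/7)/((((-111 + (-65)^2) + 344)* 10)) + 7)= -625207799552/932019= -670810.14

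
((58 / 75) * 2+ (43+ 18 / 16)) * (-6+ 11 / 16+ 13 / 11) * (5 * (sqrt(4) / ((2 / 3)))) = -19921981 / 7040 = -2829.83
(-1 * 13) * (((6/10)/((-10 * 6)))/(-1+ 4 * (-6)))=-13/2500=-0.01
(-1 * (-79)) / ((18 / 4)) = 158 / 9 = 17.56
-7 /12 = -0.58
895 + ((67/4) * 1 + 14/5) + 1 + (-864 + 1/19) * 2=-308691/380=-812.34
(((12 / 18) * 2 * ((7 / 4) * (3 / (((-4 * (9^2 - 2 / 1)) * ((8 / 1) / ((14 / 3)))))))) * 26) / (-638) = 637 / 1209648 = 0.00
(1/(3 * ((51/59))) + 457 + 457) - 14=137759/153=900.39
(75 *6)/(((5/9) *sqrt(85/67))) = 162 *sqrt(5695)/17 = 719.14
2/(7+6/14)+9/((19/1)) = 367/494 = 0.74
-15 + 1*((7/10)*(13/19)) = -2759/190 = -14.52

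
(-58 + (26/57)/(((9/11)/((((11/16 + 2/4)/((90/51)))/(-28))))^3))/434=-153973036172511679/1152142834139136000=-0.13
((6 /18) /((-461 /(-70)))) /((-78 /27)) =-105 /5993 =-0.02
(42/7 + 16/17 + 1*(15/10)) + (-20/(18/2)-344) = -103361/306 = -337.78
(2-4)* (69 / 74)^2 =-4761 / 2738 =-1.74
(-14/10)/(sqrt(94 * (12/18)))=-7 * sqrt(141)/470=-0.18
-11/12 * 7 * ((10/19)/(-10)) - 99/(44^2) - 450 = -4511525/10032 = -449.71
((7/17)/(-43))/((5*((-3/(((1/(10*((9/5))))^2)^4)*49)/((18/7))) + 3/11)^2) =-847/877583758081243543853960834739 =-0.00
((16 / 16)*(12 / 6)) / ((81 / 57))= 38 / 27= 1.41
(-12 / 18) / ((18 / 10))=-10 / 27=-0.37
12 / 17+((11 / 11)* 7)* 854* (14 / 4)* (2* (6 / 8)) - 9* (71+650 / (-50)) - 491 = 1032655 / 34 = 30372.21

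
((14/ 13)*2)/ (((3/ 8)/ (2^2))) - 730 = -27574/ 39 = -707.03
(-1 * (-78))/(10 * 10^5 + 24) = 39/500012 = 0.00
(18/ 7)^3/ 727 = 5832/ 249361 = 0.02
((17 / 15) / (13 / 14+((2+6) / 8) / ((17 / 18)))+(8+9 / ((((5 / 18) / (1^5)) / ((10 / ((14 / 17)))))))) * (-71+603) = 1517360672 / 7095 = 213863.38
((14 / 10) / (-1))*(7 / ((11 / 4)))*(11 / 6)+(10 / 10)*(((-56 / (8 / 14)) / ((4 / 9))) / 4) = -7399 / 120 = -61.66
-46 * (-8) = 368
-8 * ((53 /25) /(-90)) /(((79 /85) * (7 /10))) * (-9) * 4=-28832 /2765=-10.43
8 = 8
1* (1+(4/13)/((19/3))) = 259/247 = 1.05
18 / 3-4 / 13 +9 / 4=413 / 52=7.94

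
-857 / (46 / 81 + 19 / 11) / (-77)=69417 / 14315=4.85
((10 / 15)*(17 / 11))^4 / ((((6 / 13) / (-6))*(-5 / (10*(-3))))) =-34744736 / 395307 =-87.89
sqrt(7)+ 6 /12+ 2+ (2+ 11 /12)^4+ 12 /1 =sqrt(7)+ 1801297 /20736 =89.51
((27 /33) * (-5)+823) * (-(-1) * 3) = 27024 /11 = 2456.73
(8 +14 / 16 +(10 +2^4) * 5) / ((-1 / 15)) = -16665 / 8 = -2083.12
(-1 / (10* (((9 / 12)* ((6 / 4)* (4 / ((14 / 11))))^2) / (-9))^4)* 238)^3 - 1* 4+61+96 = 94694365296227804489648922745458181 / 654318972870484080973094436610125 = 144.72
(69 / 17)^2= 4761 / 289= 16.47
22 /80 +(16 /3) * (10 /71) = 8743 /8520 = 1.03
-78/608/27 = -13/2736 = -0.00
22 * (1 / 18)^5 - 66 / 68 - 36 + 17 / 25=-14571871349 / 401533200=-36.29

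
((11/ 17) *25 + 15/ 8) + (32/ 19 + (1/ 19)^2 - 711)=-33938177/ 49096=-691.26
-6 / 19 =-0.32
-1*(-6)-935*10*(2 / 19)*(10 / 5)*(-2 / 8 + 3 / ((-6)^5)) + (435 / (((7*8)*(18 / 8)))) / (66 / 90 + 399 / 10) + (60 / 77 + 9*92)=767189129417 / 577820628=1327.73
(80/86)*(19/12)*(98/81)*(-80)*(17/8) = -3165400/10449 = -302.94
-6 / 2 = -3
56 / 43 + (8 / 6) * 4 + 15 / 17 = 16487 / 2193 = 7.52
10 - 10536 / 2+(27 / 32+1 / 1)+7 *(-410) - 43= -261413 / 32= -8169.16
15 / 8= 1.88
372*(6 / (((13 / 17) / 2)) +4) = 95232 / 13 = 7325.54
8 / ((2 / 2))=8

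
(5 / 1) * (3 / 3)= 5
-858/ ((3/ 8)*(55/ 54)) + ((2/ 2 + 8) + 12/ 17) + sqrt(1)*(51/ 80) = -3041037/ 1360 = -2236.06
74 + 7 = 81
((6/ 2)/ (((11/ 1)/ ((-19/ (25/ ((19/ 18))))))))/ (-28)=361/ 46200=0.01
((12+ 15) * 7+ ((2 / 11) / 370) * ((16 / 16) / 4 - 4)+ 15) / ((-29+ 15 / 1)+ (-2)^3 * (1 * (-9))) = 332109 / 94424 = 3.52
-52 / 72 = -13 / 18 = -0.72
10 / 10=1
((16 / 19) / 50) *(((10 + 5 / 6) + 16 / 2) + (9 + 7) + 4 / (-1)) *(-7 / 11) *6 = -2072 / 1045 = -1.98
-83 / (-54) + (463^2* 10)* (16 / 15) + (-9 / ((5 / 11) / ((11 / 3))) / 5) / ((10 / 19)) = 7717196078 / 3375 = 2286576.62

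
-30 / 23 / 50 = -3 / 115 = -0.03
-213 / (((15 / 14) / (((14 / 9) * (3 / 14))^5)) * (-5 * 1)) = 994 / 6075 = 0.16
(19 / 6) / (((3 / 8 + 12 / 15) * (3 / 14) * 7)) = 760 / 423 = 1.80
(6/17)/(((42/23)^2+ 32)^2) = 839523/2969822344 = 0.00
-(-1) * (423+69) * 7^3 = 168756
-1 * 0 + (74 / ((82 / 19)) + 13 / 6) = 19.31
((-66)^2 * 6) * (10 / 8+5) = 163350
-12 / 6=-2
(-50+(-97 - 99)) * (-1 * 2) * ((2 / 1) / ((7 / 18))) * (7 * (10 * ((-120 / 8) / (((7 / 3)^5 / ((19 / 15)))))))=-817763040 / 16807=-48656.10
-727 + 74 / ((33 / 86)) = -17627 / 33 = -534.15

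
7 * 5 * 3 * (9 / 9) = 105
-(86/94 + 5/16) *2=-923/376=-2.45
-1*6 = -6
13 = 13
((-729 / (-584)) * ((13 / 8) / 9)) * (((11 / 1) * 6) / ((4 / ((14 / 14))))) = 34749 / 9344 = 3.72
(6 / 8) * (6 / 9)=1 / 2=0.50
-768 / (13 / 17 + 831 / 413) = -674016 / 2437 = -276.58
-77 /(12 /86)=-3311 /6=-551.83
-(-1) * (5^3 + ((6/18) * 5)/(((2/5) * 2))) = 1525/12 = 127.08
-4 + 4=0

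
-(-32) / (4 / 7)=56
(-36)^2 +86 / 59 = 1297.46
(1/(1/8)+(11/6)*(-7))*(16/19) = -232/57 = -4.07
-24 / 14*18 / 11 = -2.81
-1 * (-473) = 473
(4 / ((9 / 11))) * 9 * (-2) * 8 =-704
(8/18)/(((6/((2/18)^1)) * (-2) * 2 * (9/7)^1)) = -7/4374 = -0.00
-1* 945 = -945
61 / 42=1.45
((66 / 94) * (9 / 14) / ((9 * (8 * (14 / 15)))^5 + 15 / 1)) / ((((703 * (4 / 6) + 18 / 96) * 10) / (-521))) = -77368500 / 2113878627774965093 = -0.00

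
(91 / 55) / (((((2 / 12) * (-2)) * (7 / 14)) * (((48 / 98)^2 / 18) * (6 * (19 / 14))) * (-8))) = 1529437 / 133760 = 11.43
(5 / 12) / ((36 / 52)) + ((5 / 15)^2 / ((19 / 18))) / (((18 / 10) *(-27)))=11075 / 18468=0.60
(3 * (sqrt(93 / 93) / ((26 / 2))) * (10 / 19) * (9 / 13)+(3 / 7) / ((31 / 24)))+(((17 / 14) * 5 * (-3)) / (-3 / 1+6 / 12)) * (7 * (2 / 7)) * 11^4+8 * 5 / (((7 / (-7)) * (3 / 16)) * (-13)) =445993385692 / 2090361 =213357.11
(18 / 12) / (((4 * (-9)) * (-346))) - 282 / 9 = -31.33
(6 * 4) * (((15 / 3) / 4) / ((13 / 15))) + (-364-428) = -9846 / 13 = -757.38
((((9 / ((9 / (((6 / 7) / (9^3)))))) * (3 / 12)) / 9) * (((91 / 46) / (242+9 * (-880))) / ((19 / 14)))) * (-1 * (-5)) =-455 / 14676020964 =-0.00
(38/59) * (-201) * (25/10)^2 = -95475/118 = -809.11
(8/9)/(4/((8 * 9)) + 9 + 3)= 0.07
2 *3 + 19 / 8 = 67 / 8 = 8.38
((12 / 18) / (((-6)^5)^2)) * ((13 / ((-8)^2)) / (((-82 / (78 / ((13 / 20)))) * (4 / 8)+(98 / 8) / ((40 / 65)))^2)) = 325 / 55547555543136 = 0.00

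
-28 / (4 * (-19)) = 7 / 19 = 0.37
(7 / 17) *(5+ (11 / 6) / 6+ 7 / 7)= 1589 / 612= 2.60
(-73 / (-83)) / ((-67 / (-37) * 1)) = 2701 / 5561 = 0.49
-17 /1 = -17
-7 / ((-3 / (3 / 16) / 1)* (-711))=-7 / 11376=-0.00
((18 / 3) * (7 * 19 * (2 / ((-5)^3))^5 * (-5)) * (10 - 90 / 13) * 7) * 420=120121344 / 3173828125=0.04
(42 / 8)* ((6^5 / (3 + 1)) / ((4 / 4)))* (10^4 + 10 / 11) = 1122762060 / 11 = 102069278.18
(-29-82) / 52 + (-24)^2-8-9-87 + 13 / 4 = 12301 / 26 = 473.12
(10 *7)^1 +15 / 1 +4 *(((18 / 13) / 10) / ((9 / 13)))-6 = 399 / 5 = 79.80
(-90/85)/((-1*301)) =18/5117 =0.00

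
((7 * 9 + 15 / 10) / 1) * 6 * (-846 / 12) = -54567 / 2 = -27283.50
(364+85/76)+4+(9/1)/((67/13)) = 1888443/5092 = 370.86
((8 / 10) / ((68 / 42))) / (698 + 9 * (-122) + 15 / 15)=-2 / 1615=-0.00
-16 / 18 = -8 / 9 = -0.89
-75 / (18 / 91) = -379.17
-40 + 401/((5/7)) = 2607/5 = 521.40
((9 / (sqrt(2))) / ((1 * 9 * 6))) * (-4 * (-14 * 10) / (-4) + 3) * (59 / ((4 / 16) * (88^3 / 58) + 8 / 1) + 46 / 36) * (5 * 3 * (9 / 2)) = -227804285 * sqrt(2) / 227776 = -1414.39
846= 846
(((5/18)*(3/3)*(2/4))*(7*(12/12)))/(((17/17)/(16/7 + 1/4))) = 355/144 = 2.47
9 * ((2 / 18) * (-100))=-100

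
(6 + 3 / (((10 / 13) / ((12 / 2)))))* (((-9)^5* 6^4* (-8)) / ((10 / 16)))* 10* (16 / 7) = 3291294892032 / 5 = 658258978406.40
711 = 711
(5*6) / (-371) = -0.08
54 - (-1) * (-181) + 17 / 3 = -364 / 3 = -121.33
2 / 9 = 0.22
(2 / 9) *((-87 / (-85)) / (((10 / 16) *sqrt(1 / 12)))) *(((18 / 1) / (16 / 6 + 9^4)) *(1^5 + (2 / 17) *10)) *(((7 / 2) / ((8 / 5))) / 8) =0.00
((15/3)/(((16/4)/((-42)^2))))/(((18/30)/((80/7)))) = 42000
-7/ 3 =-2.33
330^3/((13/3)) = 107811000/13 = 8293153.85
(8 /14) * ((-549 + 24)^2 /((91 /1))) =22500 /13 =1730.77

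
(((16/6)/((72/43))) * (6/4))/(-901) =-43/16218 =-0.00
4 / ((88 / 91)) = 91 / 22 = 4.14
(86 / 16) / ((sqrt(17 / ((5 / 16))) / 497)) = 21371*sqrt(85) / 544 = 362.19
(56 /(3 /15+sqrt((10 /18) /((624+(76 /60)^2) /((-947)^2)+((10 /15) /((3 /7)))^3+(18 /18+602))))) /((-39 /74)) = -205483802723523520 /377916519551649+2943276000 * sqrt(12396464932645) /125972173183883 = -461.46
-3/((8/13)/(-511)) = 19929/8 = 2491.12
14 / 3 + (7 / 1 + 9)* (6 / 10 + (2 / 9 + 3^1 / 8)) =1072 / 45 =23.82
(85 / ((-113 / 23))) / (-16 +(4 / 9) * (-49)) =207 / 452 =0.46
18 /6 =3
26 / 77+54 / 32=2495 / 1232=2.03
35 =35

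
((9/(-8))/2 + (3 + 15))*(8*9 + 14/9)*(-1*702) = -3601611/4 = -900402.75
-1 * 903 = -903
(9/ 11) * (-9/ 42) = -27/ 154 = -0.18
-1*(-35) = 35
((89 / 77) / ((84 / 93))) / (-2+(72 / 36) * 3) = 2759 / 8624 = 0.32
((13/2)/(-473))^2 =169/894916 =0.00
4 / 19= 0.21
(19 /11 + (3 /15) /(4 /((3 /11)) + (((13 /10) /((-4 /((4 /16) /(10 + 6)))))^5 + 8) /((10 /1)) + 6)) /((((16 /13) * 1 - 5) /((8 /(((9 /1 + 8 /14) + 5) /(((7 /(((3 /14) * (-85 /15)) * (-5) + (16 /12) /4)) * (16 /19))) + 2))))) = -15755308493899683494810752 /76224907154332641096253653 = -0.21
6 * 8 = 48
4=4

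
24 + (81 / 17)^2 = 13497 / 289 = 46.70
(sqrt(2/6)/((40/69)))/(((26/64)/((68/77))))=6256 * sqrt(3)/5005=2.16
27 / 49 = 0.55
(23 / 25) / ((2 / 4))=1.84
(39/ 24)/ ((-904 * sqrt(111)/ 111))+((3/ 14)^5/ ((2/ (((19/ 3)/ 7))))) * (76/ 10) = -0.02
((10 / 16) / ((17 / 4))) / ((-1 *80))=-1 / 544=-0.00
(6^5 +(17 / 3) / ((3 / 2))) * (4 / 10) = 140036 / 45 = 3111.91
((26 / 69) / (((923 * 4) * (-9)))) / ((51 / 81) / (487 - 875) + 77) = -194 / 1317234955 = -0.00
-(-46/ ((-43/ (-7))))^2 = -103684/ 1849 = -56.08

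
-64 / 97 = -0.66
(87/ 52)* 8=174/ 13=13.38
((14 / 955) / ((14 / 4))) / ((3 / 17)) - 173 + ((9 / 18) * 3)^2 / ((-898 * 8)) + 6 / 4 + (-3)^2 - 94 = -21115367897 / 82328640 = -256.48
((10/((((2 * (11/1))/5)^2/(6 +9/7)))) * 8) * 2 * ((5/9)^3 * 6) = 4250000/68607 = 61.95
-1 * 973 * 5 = -4865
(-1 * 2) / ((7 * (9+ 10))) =-2 / 133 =-0.02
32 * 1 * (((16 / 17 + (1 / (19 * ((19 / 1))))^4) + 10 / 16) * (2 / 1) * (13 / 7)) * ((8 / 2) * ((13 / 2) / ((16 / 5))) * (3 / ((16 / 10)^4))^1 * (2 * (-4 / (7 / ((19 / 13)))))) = -1156.47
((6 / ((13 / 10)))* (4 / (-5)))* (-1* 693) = 2558.77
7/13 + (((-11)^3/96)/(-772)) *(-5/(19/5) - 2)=2922269/6101888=0.48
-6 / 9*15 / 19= -0.53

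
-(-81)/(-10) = -8.10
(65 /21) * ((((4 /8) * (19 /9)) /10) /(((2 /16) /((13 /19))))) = 338 /189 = 1.79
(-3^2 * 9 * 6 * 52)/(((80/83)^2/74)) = -805206987/400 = -2013017.47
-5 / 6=-0.83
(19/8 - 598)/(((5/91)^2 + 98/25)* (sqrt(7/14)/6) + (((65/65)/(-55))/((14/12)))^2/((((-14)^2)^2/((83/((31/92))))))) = 25796457167348571078375/5944595926662691607479273 - 21661378560583320952412144125* sqrt(2)/23778383706650766429917092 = -1288.30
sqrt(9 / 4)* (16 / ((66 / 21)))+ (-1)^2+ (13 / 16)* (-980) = -34655 / 44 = -787.61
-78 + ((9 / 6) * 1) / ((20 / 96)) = -354 / 5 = -70.80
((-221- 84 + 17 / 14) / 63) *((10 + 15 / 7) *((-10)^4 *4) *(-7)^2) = -7230100000 / 63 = -114763492.06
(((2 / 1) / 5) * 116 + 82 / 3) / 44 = 553 / 330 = 1.68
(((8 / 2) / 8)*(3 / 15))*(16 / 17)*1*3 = 24 / 85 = 0.28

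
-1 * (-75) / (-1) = -75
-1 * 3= -3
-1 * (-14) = 14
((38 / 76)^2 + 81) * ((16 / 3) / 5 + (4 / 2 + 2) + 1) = 5915 / 12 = 492.92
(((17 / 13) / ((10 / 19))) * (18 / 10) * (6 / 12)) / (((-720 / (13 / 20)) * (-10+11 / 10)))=323 / 1424000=0.00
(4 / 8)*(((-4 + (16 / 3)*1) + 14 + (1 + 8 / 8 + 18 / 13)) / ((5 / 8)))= 584 / 39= 14.97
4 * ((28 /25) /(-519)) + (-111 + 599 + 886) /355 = 3557578 /921225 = 3.86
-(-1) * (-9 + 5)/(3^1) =-4/3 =-1.33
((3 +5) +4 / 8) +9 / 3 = 23 / 2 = 11.50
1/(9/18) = 2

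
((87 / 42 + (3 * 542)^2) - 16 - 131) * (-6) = -15862386.43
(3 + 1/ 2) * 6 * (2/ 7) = 6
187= 187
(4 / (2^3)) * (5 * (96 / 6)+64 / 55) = 2232 / 55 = 40.58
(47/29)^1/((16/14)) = 329/232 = 1.42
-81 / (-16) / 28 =81 / 448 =0.18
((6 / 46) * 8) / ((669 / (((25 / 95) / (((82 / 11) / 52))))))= 11440 / 3995491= 0.00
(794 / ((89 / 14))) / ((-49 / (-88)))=139744 / 623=224.31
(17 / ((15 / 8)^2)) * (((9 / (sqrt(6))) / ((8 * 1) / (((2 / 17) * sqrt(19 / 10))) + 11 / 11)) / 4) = -2584 * sqrt(6) / 3466575 + 18496 * sqrt(285) / 3466575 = 0.09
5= 5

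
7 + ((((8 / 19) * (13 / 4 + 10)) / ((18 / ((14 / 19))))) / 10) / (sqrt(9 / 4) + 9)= 341251 / 48735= 7.00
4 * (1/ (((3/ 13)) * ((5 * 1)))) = 52/ 15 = 3.47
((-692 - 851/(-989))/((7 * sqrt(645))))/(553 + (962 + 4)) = -29719 * sqrt(645)/294906255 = -0.00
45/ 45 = 1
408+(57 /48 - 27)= 6115 /16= 382.19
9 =9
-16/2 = -8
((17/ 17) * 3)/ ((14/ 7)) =3/ 2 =1.50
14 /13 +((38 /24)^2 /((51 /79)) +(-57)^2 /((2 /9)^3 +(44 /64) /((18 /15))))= 5569.36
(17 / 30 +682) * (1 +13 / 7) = 40954 / 21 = 1950.19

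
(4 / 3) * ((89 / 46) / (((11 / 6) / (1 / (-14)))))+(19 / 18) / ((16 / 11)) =318875 / 510048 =0.63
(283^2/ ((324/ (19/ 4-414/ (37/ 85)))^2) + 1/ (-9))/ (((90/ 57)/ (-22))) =-65668745731725829/ 6898182912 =-9519716.51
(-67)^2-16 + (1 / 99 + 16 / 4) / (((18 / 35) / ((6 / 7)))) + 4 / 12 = 1330565 / 297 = 4480.02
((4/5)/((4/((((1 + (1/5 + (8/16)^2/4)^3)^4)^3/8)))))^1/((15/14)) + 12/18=22573514002720665152520779778017640217945601843817109628777320680632349/32451855365842672678315602057625600000000000000000000000000000000000000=0.70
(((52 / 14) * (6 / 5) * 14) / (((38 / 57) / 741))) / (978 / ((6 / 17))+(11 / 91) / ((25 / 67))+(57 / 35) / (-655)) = 20670298740 / 825923081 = 25.03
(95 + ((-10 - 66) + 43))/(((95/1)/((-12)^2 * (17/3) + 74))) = 580.84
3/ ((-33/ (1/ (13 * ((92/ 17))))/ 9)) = -0.01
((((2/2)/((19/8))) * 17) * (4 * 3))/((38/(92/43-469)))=-16381200/15523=-1055.29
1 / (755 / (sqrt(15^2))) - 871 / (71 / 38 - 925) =5103035 / 5296929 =0.96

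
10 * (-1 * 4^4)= -2560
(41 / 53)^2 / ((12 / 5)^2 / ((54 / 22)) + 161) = 126075 / 34413059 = 0.00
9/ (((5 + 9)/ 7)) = 9/ 2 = 4.50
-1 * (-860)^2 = -739600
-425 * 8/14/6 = -850/21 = -40.48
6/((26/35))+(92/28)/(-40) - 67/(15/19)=-839441/10920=-76.87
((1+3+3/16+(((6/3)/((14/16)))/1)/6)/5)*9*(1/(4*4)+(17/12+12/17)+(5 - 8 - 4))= -1206203/30464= -39.59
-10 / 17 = -0.59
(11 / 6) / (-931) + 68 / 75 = 126341 / 139650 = 0.90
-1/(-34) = 1/34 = 0.03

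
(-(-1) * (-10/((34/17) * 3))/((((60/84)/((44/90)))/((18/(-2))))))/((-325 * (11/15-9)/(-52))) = -154/775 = -0.20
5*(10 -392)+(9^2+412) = -1417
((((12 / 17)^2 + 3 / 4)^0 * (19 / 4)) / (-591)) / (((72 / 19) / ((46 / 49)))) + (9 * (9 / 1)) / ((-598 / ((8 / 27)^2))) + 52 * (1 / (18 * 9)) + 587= 2196866927681 / 3740576112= 587.31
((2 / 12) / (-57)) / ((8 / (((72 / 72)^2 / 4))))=-1 / 10944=-0.00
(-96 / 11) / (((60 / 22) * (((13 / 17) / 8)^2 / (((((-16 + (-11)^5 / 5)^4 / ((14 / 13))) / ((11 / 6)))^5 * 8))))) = -175916333495085978131358446054167284302782309053103270880596703294665368823353535910571085926697613877367904805838848 / 1290695265293121337890625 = -136295792062996971801078300000000000000000000000000000000000000000000000000000000000000000000.00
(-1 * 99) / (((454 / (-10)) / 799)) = 395505 / 227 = 1742.31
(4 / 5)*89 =356 / 5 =71.20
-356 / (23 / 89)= -1377.57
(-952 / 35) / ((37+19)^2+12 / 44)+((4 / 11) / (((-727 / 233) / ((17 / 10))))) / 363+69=68.99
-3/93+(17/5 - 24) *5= -3194/31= -103.03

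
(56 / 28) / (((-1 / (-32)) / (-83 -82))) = -10560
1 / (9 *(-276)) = -1 / 2484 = -0.00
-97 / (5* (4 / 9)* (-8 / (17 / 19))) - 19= -42919 / 3040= -14.12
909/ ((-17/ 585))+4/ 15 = -7976407/ 255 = -31280.03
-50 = -50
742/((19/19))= 742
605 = 605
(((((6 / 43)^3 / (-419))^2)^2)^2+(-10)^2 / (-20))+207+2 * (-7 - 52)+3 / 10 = 1278741300841518952412003373615546274035779819521029409280605323 / 15168935953042929447354725665664843108372239289883938624726410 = 84.30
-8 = -8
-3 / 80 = -0.04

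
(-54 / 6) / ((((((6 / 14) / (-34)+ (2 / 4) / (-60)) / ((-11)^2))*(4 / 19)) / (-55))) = -4062677850 / 299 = -13587551.34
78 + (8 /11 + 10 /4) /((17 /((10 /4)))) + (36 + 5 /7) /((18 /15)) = 1713269 /15708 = 109.07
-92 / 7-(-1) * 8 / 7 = -12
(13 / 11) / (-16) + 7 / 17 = 1011 / 2992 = 0.34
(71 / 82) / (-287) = -71 / 23534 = -0.00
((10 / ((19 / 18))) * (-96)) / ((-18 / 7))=6720 / 19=353.68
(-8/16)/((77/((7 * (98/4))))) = -1.11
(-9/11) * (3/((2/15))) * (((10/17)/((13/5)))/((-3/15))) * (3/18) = 16875/4862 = 3.47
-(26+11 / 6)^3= -4657463 / 216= -21562.33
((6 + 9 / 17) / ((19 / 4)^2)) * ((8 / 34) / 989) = 7104 / 103181381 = 0.00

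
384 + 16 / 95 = 36496 / 95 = 384.17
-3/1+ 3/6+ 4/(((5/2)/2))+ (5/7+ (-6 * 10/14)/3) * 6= -251/70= -3.59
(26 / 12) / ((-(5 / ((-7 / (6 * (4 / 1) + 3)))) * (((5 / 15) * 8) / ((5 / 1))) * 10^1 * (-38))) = -91 / 164160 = -0.00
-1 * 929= -929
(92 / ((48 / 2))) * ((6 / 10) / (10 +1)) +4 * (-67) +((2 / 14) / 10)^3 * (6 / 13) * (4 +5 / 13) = -85376694069 / 318818500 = -267.79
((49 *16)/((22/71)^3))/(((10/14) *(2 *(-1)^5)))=-122763473/6655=-18446.80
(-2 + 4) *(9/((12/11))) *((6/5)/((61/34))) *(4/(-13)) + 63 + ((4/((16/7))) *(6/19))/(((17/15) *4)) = 611928279/10245560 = 59.73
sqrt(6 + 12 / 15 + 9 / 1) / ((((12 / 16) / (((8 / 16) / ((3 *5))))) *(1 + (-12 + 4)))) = -2 *sqrt(395) / 1575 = -0.03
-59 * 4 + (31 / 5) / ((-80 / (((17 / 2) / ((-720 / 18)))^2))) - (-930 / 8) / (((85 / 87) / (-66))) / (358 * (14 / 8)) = -248.54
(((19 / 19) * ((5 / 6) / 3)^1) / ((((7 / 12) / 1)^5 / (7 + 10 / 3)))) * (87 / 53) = 62138880 / 890771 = 69.76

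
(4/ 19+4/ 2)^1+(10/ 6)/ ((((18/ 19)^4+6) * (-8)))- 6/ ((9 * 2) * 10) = 4340679053/ 2022136560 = 2.15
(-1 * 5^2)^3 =-15625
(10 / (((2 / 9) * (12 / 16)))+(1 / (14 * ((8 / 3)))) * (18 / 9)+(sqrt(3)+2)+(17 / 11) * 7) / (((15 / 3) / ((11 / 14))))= 11 * sqrt(3) / 70+44889 / 3920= 11.72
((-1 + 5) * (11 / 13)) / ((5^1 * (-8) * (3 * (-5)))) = 11 / 1950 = 0.01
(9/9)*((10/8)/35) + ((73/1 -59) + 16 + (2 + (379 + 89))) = 14001/28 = 500.04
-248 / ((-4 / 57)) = 3534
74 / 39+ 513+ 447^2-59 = 7810331 / 39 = 200264.90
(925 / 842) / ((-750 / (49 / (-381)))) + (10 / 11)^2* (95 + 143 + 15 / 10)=197.93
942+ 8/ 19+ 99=19787/ 19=1041.42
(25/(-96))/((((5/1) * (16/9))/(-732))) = 2745/128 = 21.45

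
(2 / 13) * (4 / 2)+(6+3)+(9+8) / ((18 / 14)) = 2636 / 117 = 22.53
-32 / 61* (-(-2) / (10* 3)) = -32 / 915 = -0.03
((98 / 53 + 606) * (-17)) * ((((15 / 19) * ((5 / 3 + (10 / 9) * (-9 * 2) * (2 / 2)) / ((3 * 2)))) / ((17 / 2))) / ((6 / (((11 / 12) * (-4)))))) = -48726700 / 27189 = -1792.15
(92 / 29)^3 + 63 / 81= 7178915 / 219501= 32.71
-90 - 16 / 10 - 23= -573 / 5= -114.60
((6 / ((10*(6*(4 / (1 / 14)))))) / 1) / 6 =1 / 3360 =0.00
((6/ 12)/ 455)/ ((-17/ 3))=-3/ 15470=-0.00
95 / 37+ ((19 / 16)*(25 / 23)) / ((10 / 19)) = 136705 / 27232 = 5.02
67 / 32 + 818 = 26243 / 32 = 820.09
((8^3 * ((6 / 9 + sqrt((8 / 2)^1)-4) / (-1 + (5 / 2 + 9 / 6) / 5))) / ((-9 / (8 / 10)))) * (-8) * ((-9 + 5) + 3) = -65536 / 27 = -2427.26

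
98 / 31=3.16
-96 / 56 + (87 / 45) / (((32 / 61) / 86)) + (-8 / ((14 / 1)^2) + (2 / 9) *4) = 11151289 / 35280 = 316.08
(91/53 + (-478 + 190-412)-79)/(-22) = 20598/583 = 35.33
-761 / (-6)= 761 / 6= 126.83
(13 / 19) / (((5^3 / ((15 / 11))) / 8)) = 312 / 5225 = 0.06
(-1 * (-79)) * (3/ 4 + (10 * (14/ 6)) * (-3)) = -21883/ 4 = -5470.75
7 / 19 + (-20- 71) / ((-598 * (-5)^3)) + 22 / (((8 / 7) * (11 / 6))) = 593621 / 54625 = 10.87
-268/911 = -0.29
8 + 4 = 12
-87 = -87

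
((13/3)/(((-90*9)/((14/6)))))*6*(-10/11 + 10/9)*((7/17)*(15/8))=-3185/272646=-0.01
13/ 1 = 13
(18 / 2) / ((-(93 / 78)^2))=-6084 / 961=-6.33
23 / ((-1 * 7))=-23 / 7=-3.29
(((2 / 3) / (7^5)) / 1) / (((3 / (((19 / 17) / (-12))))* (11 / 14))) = -19 / 12122649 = -0.00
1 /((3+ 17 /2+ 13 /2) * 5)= 1 /90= 0.01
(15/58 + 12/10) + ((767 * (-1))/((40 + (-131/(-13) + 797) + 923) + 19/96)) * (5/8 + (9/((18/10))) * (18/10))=-1737293991/640697870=-2.71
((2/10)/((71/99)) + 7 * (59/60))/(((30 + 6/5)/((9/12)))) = 2347/13632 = 0.17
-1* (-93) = 93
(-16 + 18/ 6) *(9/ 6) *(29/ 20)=-1131/ 40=-28.28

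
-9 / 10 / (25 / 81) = -729 / 250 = -2.92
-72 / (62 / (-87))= 101.03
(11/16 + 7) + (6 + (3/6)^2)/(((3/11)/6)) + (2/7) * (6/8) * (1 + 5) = 16405/112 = 146.47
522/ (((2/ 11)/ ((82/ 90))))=13079/ 5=2615.80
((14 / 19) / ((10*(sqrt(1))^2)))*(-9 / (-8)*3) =189 / 760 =0.25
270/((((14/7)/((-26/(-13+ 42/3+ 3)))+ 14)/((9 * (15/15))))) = 15795/89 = 177.47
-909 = -909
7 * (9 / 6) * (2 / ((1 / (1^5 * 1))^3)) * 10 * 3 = 630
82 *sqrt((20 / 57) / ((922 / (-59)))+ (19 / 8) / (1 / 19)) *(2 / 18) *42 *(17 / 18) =4879 *sqrt(498279031458) / 1418958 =2427.16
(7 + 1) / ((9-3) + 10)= 1 / 2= 0.50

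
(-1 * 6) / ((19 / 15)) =-90 / 19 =-4.74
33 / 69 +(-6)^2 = 839 / 23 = 36.48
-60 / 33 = -20 / 11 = -1.82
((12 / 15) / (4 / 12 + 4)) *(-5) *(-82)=984 / 13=75.69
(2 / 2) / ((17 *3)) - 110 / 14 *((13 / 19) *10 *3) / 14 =-546044 / 47481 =-11.50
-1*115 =-115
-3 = -3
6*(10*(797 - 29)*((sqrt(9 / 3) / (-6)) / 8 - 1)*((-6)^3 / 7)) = 207360*sqrt(3) / 7 + 9953280 / 7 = 1473205.44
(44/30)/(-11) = -2/15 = -0.13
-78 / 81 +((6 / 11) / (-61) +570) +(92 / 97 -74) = 871603892 / 1757349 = 495.98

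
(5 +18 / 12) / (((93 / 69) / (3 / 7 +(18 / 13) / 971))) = 873885 / 421414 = 2.07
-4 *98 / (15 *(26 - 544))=28 / 555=0.05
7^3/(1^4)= 343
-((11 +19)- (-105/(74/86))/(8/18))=-45075/148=-304.56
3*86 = 258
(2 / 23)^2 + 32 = 16932 / 529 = 32.01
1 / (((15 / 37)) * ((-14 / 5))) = -0.88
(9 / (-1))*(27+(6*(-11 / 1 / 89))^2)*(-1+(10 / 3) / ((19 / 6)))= -1964007 / 150499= -13.05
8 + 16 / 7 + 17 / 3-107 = -1912 / 21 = -91.05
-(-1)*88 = 88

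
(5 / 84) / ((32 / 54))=45 / 448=0.10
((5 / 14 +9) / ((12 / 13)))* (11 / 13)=1441 / 168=8.58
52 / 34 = 26 / 17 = 1.53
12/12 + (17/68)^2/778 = 12449/12448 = 1.00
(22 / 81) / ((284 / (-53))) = -583 / 11502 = -0.05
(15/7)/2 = 15/14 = 1.07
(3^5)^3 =14348907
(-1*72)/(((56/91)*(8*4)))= -117/32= -3.66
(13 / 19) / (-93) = -0.01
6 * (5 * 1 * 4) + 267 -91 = 296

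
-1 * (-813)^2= -660969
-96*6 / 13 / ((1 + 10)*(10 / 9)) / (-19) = 2592 / 13585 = 0.19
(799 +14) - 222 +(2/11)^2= 591.03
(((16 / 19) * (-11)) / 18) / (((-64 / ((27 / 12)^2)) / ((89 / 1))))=8811 / 2432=3.62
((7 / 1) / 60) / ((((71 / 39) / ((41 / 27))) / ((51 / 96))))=63427 / 1226880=0.05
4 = 4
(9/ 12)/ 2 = 3/ 8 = 0.38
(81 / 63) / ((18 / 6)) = 3 / 7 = 0.43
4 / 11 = 0.36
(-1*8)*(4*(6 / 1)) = -192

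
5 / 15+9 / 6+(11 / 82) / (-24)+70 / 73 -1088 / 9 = -50901121 / 430992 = -118.10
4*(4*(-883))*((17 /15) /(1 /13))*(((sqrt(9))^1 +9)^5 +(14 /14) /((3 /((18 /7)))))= -362566327136 /7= -51795189590.86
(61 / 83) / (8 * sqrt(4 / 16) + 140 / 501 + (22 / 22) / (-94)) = 0.17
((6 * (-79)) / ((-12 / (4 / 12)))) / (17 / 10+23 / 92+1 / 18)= 2370 / 361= 6.57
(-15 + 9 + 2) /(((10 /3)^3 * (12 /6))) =-0.05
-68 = -68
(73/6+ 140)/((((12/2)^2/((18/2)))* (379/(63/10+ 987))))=3022943/30320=99.70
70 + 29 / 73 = 5139 / 73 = 70.40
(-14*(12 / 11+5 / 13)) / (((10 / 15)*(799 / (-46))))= 203826 / 114257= 1.78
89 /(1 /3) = 267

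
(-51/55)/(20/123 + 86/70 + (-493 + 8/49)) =307377/162906832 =0.00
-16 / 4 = -4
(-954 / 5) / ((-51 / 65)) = 4134 / 17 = 243.18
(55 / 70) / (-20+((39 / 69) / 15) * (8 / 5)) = -18975 / 481544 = -0.04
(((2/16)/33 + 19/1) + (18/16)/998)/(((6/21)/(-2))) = -35050841/263472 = -133.03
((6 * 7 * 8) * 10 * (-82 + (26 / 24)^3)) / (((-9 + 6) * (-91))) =-697495 / 702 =-993.58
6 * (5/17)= 30/17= 1.76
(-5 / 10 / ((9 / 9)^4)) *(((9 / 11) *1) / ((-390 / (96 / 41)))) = 72 / 29315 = 0.00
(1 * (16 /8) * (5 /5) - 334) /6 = -166 /3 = -55.33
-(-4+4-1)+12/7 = 19/7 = 2.71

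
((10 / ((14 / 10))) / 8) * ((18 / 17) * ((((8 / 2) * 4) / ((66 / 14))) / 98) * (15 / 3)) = 1500 / 9163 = 0.16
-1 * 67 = -67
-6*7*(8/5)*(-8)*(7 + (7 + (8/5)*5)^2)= 623616/5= 124723.20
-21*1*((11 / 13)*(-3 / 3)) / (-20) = -231 / 260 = -0.89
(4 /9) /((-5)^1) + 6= 266 /45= 5.91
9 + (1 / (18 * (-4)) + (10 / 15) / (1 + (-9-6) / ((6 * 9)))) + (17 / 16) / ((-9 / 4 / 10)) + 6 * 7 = 47.19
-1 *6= -6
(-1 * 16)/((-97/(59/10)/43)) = 20296/485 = 41.85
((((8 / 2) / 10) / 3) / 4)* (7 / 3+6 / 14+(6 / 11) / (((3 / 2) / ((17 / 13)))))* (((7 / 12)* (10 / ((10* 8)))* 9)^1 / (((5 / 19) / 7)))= 646513 / 343200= 1.88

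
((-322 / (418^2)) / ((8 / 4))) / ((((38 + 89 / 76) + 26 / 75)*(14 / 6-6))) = 36225 / 5696372539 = 0.00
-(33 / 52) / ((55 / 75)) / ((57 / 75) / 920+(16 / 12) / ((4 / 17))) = -0.15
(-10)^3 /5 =-200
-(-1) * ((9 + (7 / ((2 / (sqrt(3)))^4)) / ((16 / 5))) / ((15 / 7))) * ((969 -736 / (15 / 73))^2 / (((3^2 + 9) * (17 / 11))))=11473065538781 / 9792000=1171677.44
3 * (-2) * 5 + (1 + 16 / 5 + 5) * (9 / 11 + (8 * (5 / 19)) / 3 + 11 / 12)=-15849 / 2090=-7.58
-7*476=-3332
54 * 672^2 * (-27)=-658409472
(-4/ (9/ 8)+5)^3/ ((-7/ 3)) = -2197/ 1701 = -1.29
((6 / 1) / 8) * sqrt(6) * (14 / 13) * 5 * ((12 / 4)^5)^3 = 1506635235 * sqrt(6) / 26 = 141941829.01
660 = 660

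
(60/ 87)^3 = 8000/ 24389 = 0.33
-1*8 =-8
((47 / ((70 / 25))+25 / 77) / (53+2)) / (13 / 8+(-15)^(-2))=0.19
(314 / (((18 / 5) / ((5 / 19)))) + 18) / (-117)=-7003 / 20007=-0.35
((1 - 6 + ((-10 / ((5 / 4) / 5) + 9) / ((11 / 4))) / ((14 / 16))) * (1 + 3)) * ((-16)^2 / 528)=-29376 / 847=-34.68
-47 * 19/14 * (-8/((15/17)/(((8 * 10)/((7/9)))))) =2914752/49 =59484.73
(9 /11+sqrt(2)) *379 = 3411 /11+379 *sqrt(2) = 846.08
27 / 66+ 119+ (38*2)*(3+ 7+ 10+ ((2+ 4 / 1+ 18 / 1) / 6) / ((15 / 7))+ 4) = 2085.28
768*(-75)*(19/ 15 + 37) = -2204160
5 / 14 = 0.36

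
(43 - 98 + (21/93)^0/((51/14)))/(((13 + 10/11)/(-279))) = 951731/867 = 1097.73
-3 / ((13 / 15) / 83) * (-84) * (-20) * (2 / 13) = -12549600 / 169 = -74257.99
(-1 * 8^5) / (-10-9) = 32768 / 19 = 1724.63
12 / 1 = 12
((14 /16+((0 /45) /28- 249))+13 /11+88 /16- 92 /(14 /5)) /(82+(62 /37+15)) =-2083951 /749672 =-2.78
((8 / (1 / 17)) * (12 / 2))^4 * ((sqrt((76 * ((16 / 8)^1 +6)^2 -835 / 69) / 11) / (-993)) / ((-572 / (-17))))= -209366433792 * sqrt(254098779) / 11975249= -278691544.42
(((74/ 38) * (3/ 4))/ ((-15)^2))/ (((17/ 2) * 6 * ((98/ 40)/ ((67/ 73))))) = 2479/ 51991695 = 0.00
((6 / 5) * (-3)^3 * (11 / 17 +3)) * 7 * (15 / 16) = -775.46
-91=-91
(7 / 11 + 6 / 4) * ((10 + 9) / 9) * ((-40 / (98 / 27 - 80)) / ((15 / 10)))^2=6429600 / 11692571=0.55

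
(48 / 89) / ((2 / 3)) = 72 / 89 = 0.81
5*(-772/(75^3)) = -772/84375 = -0.01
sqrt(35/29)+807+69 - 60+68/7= sqrt(1015)/29+5780/7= 826.81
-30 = -30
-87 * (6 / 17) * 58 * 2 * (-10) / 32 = 37845 / 34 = 1113.09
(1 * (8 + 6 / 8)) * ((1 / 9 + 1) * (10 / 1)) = 875 / 9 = 97.22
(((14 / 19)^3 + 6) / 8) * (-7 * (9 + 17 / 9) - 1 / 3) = -15122861 / 246924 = -61.25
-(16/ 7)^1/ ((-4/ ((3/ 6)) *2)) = 1/ 7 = 0.14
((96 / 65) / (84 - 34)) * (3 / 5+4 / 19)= 0.02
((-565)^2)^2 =101904600625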